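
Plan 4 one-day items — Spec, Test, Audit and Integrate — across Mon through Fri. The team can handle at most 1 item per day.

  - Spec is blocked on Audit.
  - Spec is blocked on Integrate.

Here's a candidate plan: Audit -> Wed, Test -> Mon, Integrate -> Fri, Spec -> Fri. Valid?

Invalid. The team can handle at most 1 item per day.

The team can handle at most 1 item per day — violated.
Spec is blocked on Audit — holds.
Spec is blocked on Integrate — violated.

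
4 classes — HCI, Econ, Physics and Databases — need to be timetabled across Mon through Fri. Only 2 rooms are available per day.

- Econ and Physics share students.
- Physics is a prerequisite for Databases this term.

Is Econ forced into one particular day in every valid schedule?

Econ can be Mon (e.g. Databases in Wed, HCI in Mon, Econ in Mon, Physics in Tue) or Tue (e.g. Physics=Mon; Econ=Tue; Databases=Tue; HCI=Mon).

No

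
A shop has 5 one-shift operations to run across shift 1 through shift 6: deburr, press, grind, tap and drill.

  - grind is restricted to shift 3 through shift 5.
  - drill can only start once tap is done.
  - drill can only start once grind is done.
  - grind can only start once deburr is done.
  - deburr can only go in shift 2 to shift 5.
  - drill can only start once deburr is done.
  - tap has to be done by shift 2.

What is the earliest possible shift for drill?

Precedence pushes drill to at least shift 4.
drill at shift 4 is achievable: grind -> shift 3; press -> shift 1; deburr -> shift 2; drill -> shift 4; tap -> shift 1.

shift 4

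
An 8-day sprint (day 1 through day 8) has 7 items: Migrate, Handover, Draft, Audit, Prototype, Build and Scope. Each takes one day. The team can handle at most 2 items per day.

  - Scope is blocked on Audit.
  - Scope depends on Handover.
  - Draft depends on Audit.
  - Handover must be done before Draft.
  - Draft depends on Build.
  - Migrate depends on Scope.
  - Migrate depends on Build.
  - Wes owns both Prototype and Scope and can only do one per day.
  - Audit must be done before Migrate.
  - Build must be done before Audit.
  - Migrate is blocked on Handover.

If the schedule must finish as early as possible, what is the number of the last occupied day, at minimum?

day 4

The precedence chain requires at least 4 distinct days.
With at most 2 per day and 7 tasks, at least 4 days are needed.
4 works (last occupied day: day 4): for example Handover in day 1; Draft in day 3; Prototype in day 2; Scope in day 3; Build in day 1; Migrate in day 4; Audit in day 2.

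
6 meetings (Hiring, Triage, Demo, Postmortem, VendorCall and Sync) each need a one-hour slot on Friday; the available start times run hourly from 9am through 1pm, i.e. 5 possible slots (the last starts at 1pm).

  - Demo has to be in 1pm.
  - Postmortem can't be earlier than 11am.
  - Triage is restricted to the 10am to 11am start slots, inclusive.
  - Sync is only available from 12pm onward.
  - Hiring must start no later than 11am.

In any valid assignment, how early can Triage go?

Triage is available from 10am; Triage's own window allows nothing later than 11am.
Triage at 10am is achievable: Sync -> 12pm; Demo -> 1pm; Postmortem -> 11am; Triage -> 10am; Hiring -> 9am; VendorCall -> 9am.

10am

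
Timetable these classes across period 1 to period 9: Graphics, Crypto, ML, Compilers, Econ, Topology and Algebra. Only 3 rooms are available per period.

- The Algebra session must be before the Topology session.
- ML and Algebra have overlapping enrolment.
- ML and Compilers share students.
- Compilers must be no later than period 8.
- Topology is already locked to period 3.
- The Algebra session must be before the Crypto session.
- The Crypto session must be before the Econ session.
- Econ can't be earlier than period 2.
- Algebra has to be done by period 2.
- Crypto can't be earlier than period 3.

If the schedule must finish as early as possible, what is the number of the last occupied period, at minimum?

The precedence chain requires at least 3 distinct periods.
With at most 3 per period and 7 classes, at least 3 periods are needed.
Propagating the time windows through the other constraints, Econ can't land before period 4, so the schedule must run through at least period 4.
4 works (last occupied period: period 4): for example Compilers -> period 1, Graphics -> period 1, Topology -> period 3, Econ -> period 4, Crypto -> period 3, Algebra -> period 1, ML -> period 2.

4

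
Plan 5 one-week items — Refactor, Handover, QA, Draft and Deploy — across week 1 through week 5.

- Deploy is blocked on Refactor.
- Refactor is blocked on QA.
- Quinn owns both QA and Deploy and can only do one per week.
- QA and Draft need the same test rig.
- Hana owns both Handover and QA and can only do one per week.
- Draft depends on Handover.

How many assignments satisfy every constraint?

Splitting on Refactor: it can be week 2 (18), week 3 (24), week 4 (18). Listing each branch's schedules as (Handover, QA, Draft, Deploy) by week number:
Refactor=week 2: (2,1,3,3) (2,1,3,4) (2,1,3,5) (2,1,4,3) (2,1,4,4) (2,1,4,5) (2,1,5,3) (2,1,5,4) (2,1,5,5) (3,1,4,3) (3,1,4,4) (3,1,4,5) (3,1,5,3) (3,1,5,4) (3,1,5,5) (4,1,5,3) (4,1,5,4) (4,1,5,5) — 18.
Refactor=week 3: (1,2,3,4) (1,2,3,5) (1,2,4,4) (1,2,4,5) (1,2,5,4) (1,2,5,5) (2,1,3,4) (2,1,3,5) (2,1,4,4) (2,1,4,5) (2,1,5,4) (2,1,5,5) (3,1,4,4) (3,1,4,5) (3,1,5,4) (3,1,5,5) (3,2,4,4) (3,2,4,5) (3,2,5,4) (3,2,5,5) (4,1,5,4) (4,1,5,5) (4,2,5,4) (4,2,5,5) — 24.
Refactor=week 4: (1,2,3,5) (1,2,4,5) (1,2,5,5) (1,3,2,5) (1,3,4,5) (1,3,5,5) (2,1,3,5) (2,1,4,5) (2,1,5,5) (2,3,4,5) (2,3,5,5) (3,1,4,5) (3,1,5,5) (3,2,4,5) (3,2,5,5) (4,1,5,5) (4,2,5,5) (4,3,5,5) — 18.
Summing: 18 + 24 + 18 = 60.

60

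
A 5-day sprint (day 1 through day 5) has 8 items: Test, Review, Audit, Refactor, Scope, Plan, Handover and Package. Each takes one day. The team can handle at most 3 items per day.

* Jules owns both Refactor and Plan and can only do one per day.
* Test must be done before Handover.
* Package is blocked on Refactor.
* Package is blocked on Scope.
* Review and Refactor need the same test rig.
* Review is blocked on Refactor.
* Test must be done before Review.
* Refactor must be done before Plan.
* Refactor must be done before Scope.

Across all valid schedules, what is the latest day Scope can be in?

day 4

Precedence pushes Scope to at least day 2; downstream work caps Scope at day 4.
Scope at day 4 is achievable: Review -> day 2, Refactor -> day 1, Scope -> day 4, Plan -> day 2, Package -> day 5, Audit -> day 1, Test -> day 1, Handover -> day 2.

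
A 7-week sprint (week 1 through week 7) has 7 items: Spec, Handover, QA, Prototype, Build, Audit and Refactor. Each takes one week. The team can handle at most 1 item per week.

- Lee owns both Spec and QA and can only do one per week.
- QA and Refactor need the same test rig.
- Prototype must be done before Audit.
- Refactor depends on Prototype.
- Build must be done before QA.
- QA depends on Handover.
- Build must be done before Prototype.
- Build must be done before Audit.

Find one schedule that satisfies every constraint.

Handover=week 3, Audit=week 5, QA=week 4, Spec=week 7, Prototype=week 2, Refactor=week 6, Build=week 1

Checking: Build(week 1) before Audit(week 5); Prototype(week 2) before Refactor(week 6); Prototype(week 2) before Audit(week 5); Build(week 1) before Prototype(week 2); Build(week 1) before QA(week 4); Handover(week 3) before QA(week 4); QA(week 4) != Refactor(week 6); Spec(week 7) != QA(week 4); max 1 per week (cap 1).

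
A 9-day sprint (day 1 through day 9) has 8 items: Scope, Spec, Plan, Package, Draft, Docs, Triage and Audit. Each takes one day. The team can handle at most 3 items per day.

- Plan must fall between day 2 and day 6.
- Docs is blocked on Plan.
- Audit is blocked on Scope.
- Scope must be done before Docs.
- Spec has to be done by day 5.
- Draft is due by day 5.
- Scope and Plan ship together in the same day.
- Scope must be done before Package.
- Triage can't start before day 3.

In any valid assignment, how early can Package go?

Precedence pushes Package to at least day 3.
Package at day 3 is achievable: Package -> day 3; Docs -> day 3; Audit -> day 4; Draft -> day 1; Scope -> day 2; Spec -> day 1; Triage -> day 3; Plan -> day 2.

day 3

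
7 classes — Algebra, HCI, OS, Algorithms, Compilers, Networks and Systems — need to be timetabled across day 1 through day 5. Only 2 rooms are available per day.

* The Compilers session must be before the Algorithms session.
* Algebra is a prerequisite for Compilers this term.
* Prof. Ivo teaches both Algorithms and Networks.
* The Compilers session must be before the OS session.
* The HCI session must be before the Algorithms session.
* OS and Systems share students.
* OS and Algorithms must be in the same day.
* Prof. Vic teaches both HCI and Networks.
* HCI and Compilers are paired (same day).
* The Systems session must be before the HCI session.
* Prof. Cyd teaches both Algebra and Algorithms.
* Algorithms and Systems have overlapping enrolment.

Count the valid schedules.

Splitting on Algebra: it can be day 1 (24), day 2 (18), day 3 (8). Listing each branch's schedules as (HCI, OS, Algorithms, Compilers, Networks, Systems) by day number:
Algebra=day 1: (2,3,3,2,4,1) (2,3,3,2,5,1) (2,4,4,2,3,1) (2,4,4,2,5,1) (2,5,5,2,3,1) (2,5,5,2,4,1) (3,4,4,3,1,2) (3,4,4,3,2,1) (3,4,4,3,2,2) (3,4,4,3,5,1) (3,4,4,3,5,2) (3,5,5,3,1,2) (3,5,5,3,2,1) (3,5,5,3,2,2) (3,5,5,3,4,1) (3,5,5,3,4,2) (4,5,5,4,1,2) (4,5,5,4,1,3) (4,5,5,4,2,1) (4,5,5,4,2,2) (4,5,5,4,2,3) (4,5,5,4,3,1) (4,5,5,4,3,2) (4,5,5,4,3,3) — 24.
Algebra=day 2: (3,4,4,3,1,1) (3,4,4,3,1,2) (3,4,4,3,2,1) (3,4,4,3,5,1) (3,4,4,3,5,2) (3,5,5,3,1,1) (3,5,5,3,1,2) (3,5,5,3,2,1) (3,5,5,3,4,1) (3,5,5,3,4,2) (4,5,5,4,1,1) (4,5,5,4,1,2) (4,5,5,4,1,3) (4,5,5,4,2,1) (4,5,5,4,2,3) (4,5,5,4,3,1) (4,5,5,4,3,2) (4,5,5,4,3,3) — 18.
Algebra=day 3: (4,5,5,4,1,1) (4,5,5,4,1,2) (4,5,5,4,1,3) (4,5,5,4,2,1) (4,5,5,4,2,2) (4,5,5,4,2,3) (4,5,5,4,3,1) (4,5,5,4,3,2) — 8.
Summing: 24 + 18 + 8 = 50.

50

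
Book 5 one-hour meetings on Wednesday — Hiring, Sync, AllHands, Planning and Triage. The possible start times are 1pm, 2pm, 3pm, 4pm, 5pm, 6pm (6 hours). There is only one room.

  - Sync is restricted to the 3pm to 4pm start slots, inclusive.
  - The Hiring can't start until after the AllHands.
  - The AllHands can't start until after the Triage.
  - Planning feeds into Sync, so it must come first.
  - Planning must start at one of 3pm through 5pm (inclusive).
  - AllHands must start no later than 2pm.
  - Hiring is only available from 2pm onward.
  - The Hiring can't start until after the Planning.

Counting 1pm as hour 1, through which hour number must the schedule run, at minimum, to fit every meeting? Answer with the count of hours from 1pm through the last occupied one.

The precedence chain requires at least 3 distinct hours.
With at most 1 per hour and 5 meetings, at least 5 hours are needed.
Propagating the time windows through the other constraints, Hiring can't land before 4pm — that is hour 4 counting from 1pm — so the schedule must run through at least 4 hours.
5 works (last occupied hour: 5pm): for example Triage=1pm, AllHands=2pm, Planning=3pm, Sync=4pm, Hiring=5pm.

5 hours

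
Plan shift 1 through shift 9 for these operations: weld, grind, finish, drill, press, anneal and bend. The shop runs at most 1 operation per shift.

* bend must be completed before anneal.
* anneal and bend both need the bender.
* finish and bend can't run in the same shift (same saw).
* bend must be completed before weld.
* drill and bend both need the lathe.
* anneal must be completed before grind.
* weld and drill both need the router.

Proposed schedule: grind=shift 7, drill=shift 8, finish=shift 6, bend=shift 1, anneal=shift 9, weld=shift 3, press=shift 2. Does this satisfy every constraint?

anneal must be completed before grind — violated.
The shop runs at most 1 operation per shift — holds.
bend must be completed before weld — holds.
anneal and bend both need the bender — holds.
bend must be completed before anneal — holds.
drill and bend both need the lathe — holds.
weld and drill both need the router — holds.
finish and bend can't run in the same shift (same saw) — holds.

No — it violates: anneal must be completed before grind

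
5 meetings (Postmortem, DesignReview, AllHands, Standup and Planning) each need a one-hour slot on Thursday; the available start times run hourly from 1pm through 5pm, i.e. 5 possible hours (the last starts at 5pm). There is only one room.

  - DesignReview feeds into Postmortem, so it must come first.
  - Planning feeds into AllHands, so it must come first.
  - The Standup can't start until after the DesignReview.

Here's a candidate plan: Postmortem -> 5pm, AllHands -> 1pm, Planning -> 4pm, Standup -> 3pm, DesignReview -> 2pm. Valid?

Invalid. Planning feeds into AllHands, so it must come first.

The Standup can't start until after the DesignReview — holds.
Planning feeds into AllHands, so it must come first — violated.
There is only one room — holds.
DesignReview feeds into Postmortem, so it must come first — holds.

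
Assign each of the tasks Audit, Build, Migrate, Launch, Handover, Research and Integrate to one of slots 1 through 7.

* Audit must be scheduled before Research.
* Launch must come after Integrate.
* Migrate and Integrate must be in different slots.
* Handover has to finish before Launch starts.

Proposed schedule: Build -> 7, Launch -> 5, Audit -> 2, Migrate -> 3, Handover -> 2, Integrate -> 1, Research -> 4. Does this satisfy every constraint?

Audit must be scheduled before Research — holds.
Handover has to finish before Launch starts — holds.
Launch must come after Integrate — holds.
Migrate and Integrate must be in different slots — holds.

Yes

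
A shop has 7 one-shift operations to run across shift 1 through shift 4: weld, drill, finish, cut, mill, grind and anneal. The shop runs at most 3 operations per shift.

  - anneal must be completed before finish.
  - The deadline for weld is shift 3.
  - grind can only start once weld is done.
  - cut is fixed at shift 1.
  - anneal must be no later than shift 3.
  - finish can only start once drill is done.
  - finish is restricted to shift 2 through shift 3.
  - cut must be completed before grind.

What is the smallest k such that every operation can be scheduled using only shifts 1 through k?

The precedence chain requires at least 2 distinct shifts.
With at most 3 per shift and 7 operations, at least 3 shifts are needed.
3 works (last occupied shift: shift 3): for example anneal=shift 1, grind=shift 3, mill=shift 2, finish=shift 2, drill=shift 1, cut=shift 1, weld=shift 2.

3 shifts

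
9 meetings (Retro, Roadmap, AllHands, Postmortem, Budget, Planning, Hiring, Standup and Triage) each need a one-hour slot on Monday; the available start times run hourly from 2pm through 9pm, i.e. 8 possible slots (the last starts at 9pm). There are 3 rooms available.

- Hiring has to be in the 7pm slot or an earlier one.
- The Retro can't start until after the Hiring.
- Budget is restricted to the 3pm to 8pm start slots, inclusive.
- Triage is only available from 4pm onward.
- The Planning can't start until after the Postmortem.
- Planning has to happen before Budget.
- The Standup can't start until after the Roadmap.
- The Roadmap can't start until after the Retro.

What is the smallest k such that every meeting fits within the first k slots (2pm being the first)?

4 slots

The precedence chain requires at least 4 distinct slots.
With at most 3 per slot and 9 meetings, at least 3 slots are needed.
4 works (last occupied slot: 5pm): for example Hiring -> 2pm, Planning -> 3pm, Standup -> 5pm, Roadmap -> 4pm, AllHands -> 2pm, Budget -> 4pm, Postmortem -> 2pm, Retro -> 3pm, Triage -> 4pm.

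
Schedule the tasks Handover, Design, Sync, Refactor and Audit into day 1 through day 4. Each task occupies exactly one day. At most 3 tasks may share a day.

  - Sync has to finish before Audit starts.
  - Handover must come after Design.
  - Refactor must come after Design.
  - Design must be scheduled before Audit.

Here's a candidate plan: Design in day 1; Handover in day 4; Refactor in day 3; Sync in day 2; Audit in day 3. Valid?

Yes

Design must be scheduled before Audit — holds.
Refactor must come after Design — holds.
Handover must come after Design — holds.
At most 3 tasks may share a day — holds.
Sync has to finish before Audit starts — holds.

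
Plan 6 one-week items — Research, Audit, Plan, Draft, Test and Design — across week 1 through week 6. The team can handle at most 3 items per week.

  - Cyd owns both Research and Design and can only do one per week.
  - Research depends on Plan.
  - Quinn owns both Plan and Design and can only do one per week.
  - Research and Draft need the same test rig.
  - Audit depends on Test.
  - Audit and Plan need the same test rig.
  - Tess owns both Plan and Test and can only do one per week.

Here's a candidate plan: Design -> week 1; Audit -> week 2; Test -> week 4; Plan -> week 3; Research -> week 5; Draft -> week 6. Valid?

Audit and Plan need the same test rig — holds.
Audit depends on Test — violated.
Research and Draft need the same test rig — holds.
Quinn owns both Plan and Design and can only do one per week — holds.
Cyd owns both Research and Design and can only do one per week — holds.
The team can handle at most 3 items per week — holds.
Research depends on Plan — holds.
Tess owns both Plan and Test and can only do one per week — holds.

Invalid. Audit depends on Test.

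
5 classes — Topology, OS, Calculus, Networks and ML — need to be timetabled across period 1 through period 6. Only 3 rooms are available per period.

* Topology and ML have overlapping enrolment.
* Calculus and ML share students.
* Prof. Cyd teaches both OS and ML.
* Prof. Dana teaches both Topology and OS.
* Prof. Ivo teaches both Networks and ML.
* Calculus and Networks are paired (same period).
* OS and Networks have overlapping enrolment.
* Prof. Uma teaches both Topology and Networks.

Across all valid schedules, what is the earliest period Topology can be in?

period 1

Topology at period 1 is achievable: OS=period 2; Networks=period 3; Calculus=period 3; Topology=period 1; ML=period 4.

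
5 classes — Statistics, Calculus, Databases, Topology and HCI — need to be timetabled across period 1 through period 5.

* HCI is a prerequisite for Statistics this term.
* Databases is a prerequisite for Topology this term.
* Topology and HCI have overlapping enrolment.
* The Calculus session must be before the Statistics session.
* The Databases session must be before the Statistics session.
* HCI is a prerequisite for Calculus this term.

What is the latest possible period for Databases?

Downstream work caps Databases at period 4.
Databases at period 4 is achievable: Calculus -> period 2, Statistics -> period 5, Topology -> period 5, Databases -> period 4, HCI -> period 1.

period 4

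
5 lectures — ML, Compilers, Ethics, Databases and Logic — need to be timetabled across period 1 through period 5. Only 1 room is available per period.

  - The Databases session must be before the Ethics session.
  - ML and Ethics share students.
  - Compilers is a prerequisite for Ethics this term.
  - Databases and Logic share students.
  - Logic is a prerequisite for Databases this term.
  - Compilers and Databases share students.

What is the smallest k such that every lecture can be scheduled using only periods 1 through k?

The precedence chain requires at least 3 distinct periods.
With at most 1 per period and 5 lectures, at least 5 periods are needed.
5 works (last occupied period: period 5): for example Databases=period 2; Logic=period 1; Compilers=period 3; ML=period 5; Ethics=period 4.

5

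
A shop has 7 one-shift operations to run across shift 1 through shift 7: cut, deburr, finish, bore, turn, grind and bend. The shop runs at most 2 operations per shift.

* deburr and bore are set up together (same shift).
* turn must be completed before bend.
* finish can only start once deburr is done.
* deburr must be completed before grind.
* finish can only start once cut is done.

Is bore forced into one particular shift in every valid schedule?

No

bore can be shift 1 (e.g. deburr in shift 1; cut in shift 2; grind in shift 3; turn in shift 2; bend in shift 4; finish in shift 3; bore in shift 1) or shift 2 (e.g. turn=shift 1; cut=shift 1; finish=shift 3; bend=shift 4; deburr=shift 2; bore=shift 2; grind=shift 3).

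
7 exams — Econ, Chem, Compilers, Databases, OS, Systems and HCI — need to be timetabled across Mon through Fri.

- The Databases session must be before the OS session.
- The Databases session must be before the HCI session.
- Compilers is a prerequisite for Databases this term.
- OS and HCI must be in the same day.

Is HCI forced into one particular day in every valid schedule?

HCI can be Wed (e.g. Econ=Mon, Databases=Tue, Compilers=Mon, Chem=Mon, Systems=Mon, HCI=Wed, OS=Wed) or Thu (e.g. Compilers in Mon; HCI in Thu; OS in Thu; Econ in Mon; Chem in Mon; Databases in Tue; Systems in Mon).

No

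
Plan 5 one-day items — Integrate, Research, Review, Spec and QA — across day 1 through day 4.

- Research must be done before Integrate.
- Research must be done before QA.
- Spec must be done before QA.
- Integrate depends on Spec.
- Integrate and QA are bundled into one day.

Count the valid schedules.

Splitting on Integrate: it can be day 2 (4), day 3 (16), day 4 (36). Listing each branch's schedules as (Research, Review, Spec, QA) by day number:
Integrate=day 2: (1,1,1,2) (1,2,1,2) (1,3,1,2) (1,4,1,2) — 4.
Integrate=day 3: (1,1,1,3) (1,1,2,3) (1,2,1,3) (1,2,2,3) (1,3,1,3) (1,3,2,3) (1,4,1,3) (1,4,2,3) (2,1,1,3) (2,1,2,3) (2,2,1,3) (2,2,2,3) (2,3,1,3) (2,3,2,3) (2,4,1,3) (2,4,2,3) — 16.
Integrate=day 4: (1,1,1,4) (1,1,2,4) (1,1,3,4) (1,2,1,4) (1,2,2,4) (1,2,3,4) (1,3,1,4) (1,3,2,4) (1,3,3,4) (1,4,1,4) (1,4,2,4) (1,4,3,4) (2,1,1,4) (2,1,2,4) (2,1,3,4) (2,2,1,4) (2,2,2,4) (2,2,3,4) (2,3,1,4) (2,3,2,4) (2,3,3,4) (2,4,1,4) (2,4,2,4) (2,4,3,4) (3,1,1,4) (3,1,2,4) (3,1,3,4) (3,2,1,4) (3,2,2,4) (3,2,3,4) (3,3,1,4) (3,3,2,4) (3,3,3,4) (3,4,1,4) (3,4,2,4) (3,4,3,4) — 36.
Summing: 4 + 16 + 36 = 56.

56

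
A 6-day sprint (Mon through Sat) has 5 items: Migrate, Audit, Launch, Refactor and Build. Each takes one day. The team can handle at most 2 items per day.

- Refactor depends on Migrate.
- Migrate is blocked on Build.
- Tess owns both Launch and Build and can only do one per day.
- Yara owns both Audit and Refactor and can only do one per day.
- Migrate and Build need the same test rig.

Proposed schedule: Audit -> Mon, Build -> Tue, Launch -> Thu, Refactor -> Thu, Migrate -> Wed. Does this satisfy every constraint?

Yes, all constraints hold

Tess owns both Launch and Build and can only do one per day — holds.
The team can handle at most 2 items per day — holds.
Yara owns both Audit and Refactor and can only do one per day — holds.
Migrate is blocked on Build — holds.
Migrate and Build need the same test rig — holds.
Refactor depends on Migrate — holds.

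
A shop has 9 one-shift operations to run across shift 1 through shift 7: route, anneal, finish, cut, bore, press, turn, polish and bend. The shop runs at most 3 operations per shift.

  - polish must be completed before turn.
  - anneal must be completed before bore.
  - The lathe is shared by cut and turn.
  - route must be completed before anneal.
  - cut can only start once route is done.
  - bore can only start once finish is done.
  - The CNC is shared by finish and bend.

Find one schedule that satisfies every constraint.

bore in shift 3, turn in shift 3, anneal in shift 2, bend in shift 3, finish in shift 1, polish in shift 1, press in shift 2, route in shift 1, cut in shift 2

Checking: polish(shift 1) before turn(shift 3); route(shift 1) before cut(shift 2); route(shift 1) before anneal(shift 2); finish(shift 1) before bore(shift 3); anneal(shift 2) before bore(shift 3); cut(shift 2) != turn(shift 3); finish(shift 1) != bend(shift 3); max 3 per shift (cap 3).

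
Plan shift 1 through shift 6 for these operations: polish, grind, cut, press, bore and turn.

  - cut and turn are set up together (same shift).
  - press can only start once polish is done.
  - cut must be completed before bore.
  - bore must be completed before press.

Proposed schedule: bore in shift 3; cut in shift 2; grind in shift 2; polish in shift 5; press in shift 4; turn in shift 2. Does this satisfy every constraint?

cut must be completed before bore — holds.
press can only start once polish is done — violated.
bore must be completed before press — holds.
cut and turn are set up together (same shift) — holds.

Invalid. press can only start once polish is done.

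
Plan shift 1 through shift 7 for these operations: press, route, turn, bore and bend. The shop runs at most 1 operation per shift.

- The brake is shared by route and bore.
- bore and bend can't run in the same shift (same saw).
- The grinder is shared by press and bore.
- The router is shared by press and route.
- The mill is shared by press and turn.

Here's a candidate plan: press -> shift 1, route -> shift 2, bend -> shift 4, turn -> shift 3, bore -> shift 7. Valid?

bore and bend can't run in the same shift (same saw) — holds.
The mill is shared by press and turn — holds.
The grinder is shared by press and bore — holds.
The brake is shared by route and bore — holds.
The router is shared by press and route — holds.
The shop runs at most 1 operation per shift — holds.

Yes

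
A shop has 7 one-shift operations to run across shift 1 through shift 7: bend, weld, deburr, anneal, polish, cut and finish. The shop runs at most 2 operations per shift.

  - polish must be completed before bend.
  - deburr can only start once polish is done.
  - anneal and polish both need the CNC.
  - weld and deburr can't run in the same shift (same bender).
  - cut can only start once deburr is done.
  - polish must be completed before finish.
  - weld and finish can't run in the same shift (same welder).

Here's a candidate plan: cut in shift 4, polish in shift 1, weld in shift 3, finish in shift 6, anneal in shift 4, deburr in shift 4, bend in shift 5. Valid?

Invalid. The shop runs at most 2 operations per shift.

weld and finish can't run in the same shift (same welder) — holds.
anneal and polish both need the CNC — holds.
The shop runs at most 2 operations per shift — violated.
polish must be completed before bend — holds.
deburr can only start once polish is done — holds.
weld and deburr can't run in the same shift (same bender) — holds.
polish must be completed before finish — holds.
cut can only start once deburr is done — violated.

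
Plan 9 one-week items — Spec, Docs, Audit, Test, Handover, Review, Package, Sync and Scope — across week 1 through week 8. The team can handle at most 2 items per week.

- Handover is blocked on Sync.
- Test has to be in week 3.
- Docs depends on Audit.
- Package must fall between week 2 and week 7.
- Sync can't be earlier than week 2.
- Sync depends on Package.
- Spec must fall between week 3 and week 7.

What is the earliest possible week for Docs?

week 2

Precedence pushes Docs to at least week 2.
Docs at week 2 is achievable: Scope -> week 4; Spec -> week 3; Docs -> week 2; Handover -> week 5; Package -> week 2; Audit -> week 1; Sync -> week 4; Review -> week 1; Test -> week 3.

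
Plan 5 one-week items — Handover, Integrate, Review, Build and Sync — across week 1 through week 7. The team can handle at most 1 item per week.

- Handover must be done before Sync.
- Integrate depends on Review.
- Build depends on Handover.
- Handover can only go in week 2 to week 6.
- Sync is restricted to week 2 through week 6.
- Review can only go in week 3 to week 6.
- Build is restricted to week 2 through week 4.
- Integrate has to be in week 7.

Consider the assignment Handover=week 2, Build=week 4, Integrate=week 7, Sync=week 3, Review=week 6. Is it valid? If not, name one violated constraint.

Valid

Sync is restricted to week 2 through week 6 — holds.
Build is restricted to week 2 through week 4 — holds.
Handover can only go in week 2 to week 6 — holds.
Build depends on Handover — holds.
Handover must be done before Sync — holds.
Review can only go in week 3 to week 6 — holds.
Integrate depends on Review — holds.
The team can handle at most 1 item per week — holds.
Integrate has to be in week 7 — holds.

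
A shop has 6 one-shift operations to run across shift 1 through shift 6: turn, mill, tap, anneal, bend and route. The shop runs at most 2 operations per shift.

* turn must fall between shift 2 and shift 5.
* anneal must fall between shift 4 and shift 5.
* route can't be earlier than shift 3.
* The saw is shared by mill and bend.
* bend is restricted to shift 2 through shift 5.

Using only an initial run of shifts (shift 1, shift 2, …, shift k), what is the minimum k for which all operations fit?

4

With at most 2 per shift and 6 operations, at least 3 shifts are needed.
anneal can't be placed before shift 4, so the schedule must run through at least shift 4.
4 works (last occupied shift: shift 4): for example bend=shift 2; route=shift 3; turn=shift 2; anneal=shift 4; tap=shift 1; mill=shift 1.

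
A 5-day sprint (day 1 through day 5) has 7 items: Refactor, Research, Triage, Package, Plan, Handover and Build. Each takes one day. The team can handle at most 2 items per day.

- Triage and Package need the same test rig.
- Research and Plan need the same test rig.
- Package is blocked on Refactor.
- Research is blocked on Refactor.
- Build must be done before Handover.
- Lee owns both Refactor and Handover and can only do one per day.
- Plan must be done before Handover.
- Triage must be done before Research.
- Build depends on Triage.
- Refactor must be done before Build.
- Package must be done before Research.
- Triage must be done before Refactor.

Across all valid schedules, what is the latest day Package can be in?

Precedence pushes Package to at least day 3; downstream work caps Package at day 4.
Package at day 4 is achievable: Research in day 5, Package in day 4, Triage in day 1, Plan in day 1, Build in day 3, Handover in day 4, Refactor in day 2.

day 4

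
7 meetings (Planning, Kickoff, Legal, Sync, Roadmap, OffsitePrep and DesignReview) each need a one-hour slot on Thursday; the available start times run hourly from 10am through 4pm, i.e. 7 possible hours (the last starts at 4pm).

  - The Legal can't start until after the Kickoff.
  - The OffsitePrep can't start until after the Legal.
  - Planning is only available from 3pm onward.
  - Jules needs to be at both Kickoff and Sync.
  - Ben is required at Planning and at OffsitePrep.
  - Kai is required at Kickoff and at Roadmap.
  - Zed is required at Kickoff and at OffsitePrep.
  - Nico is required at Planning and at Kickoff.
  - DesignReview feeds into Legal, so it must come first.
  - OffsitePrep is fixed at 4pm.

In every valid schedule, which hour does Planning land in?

3pm

Planning's window is 3pm–4pm.
OffsitePrep is fixed at 4pm, and Planning can't share a hour with OffsitePrep.
So Planning must be 3pm.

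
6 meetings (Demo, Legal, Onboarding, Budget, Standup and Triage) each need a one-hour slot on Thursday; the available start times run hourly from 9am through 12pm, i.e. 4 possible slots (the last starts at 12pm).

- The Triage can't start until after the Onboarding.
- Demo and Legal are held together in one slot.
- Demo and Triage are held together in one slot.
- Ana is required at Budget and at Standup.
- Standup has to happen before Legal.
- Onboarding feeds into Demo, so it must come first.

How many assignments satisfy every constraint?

42

Splitting on Demo: it can be 10am (3), 11am (12), 12pm (27). Listing each branch's schedules as (Legal, Onboarding, Budget, Standup, Triage):
Demo=10am: (10am,9am,10am,9am,10am) (10am,9am,11am,9am,10am) (10am,9am,12pm,9am,10am) — 3.
Demo=11am: (11am,9am,9am,10am,11am) (11am,9am,10am,9am,11am) (11am,9am,11am,9am,11am) (11am,9am,11am,10am,11am) (11am,9am,12pm,9am,11am) (11am,9am,12pm,10am,11am) (11am,10am,9am,10am,11am) (11am,10am,10am,9am,11am) (11am,10am,11am,9am,11am) (11am,10am,11am,10am,11am) (11am,10am,12pm,9am,11am) (11am,10am,12pm,10am,11am) — 12.
Demo=12pm: (12pm,9am,9am,10am,12pm) (12pm,9am,9am,11am,12pm) (12pm,9am,10am,9am,12pm) (12pm,9am,10am,11am,12pm) (12pm,9am,11am,9am,12pm) (12pm,9am,11am,10am,12pm) (12pm,9am,12pm,9am,12pm) (12pm,9am,12pm,10am,12pm) (12pm,9am,12pm,11am,12pm) (12pm,10am,9am,10am,12pm) (12pm,10am,9am,11am,12pm) (12pm,10am,10am,9am,12pm) (12pm,10am,10am,11am,12pm) (12pm,10am,11am,9am,12pm) (12pm,10am,11am,10am,12pm) (12pm,10am,12pm,9am,12pm) (12pm,10am,12pm,10am,12pm) (12pm,10am,12pm,11am,12pm) (12pm,11am,9am,10am,12pm) (12pm,11am,9am,11am,12pm) (12pm,11am,10am,9am,12pm) (12pm,11am,10am,11am,12pm) (12pm,11am,11am,9am,12pm) (12pm,11am,11am,10am,12pm) (12pm,11am,12pm,9am,12pm) (12pm,11am,12pm,10am,12pm) (12pm,11am,12pm,11am,12pm) — 27.
Summing: 3 + 12 + 27 = 42.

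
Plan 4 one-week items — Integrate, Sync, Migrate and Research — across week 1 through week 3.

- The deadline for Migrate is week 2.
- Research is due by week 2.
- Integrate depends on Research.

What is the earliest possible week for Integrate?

Precedence pushes Integrate to at least week 2.
Integrate at week 2 is achievable: Integrate=week 2; Migrate=week 1; Sync=week 1; Research=week 1.

week 2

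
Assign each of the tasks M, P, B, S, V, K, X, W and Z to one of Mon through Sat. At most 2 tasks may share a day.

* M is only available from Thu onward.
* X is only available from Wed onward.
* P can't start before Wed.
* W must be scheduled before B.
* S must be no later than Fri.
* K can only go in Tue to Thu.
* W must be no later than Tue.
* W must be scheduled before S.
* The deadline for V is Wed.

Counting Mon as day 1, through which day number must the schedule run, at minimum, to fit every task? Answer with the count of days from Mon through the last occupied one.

5

The precedence chain requires at least 2 distinct days.
With at most 2 per day and 9 tasks, at least 5 days are needed.
M can't be placed before Thu — that is day 4 counting from Mon — so the schedule must run through at least 4 days.
5 works (last occupied day: Fri): for example S=Thu, V=Mon, P=Wed, B=Tue, M=Thu, Z=Fri, X=Wed, W=Mon, K=Tue.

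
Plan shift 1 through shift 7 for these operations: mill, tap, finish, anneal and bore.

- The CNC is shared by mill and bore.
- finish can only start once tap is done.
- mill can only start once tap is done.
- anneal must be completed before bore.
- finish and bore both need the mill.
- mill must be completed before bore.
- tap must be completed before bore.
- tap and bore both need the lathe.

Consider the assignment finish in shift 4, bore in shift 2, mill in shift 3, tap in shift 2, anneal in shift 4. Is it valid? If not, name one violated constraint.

Invalid. tap and bore both need the lathe.

anneal must be completed before bore — violated.
mill can only start once tap is done — holds.
tap and bore both need the lathe — violated.
finish and bore both need the mill — holds.
mill must be completed before bore — violated.
The CNC is shared by mill and bore — holds.
tap must be completed before bore — violated.
finish can only start once tap is done — holds.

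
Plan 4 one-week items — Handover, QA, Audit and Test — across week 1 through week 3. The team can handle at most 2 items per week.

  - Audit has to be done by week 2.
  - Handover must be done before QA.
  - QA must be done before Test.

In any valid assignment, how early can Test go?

Precedence pushes Test to at least week 3.
Test at week 3 is achievable: Audit -> week 1; Handover -> week 1; QA -> week 2; Test -> week 3.

week 3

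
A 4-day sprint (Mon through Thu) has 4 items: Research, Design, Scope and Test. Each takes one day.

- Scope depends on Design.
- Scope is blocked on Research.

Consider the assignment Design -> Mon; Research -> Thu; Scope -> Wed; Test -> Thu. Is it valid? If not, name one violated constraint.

Scope depends on Design — holds.
Scope is blocked on Research — violated.

Invalid. Scope is blocked on Research.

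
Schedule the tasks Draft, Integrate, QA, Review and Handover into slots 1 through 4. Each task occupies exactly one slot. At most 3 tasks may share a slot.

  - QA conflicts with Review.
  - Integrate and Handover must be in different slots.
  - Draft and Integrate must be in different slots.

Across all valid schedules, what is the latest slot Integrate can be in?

4

Integrate at 4 is achievable: QA in 1; Review in 2; Integrate in 4; Draft in 1; Handover in 1.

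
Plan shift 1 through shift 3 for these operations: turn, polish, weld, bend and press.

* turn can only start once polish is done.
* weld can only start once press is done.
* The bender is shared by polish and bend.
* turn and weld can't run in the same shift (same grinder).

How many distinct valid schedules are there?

8

Splitting on turn: it can be shift 2 (4), shift 3 (4). Listing each branch's schedules as (polish, weld, bend, press) by shift number:
turn=shift 2: (1,3,2,1) (1,3,2,2) (1,3,3,1) (1,3,3,2) — 4.
turn=shift 3: (1,2,2,1) (1,2,3,1) (2,2,1,1) (2,2,3,1) — 4.
Summing: 4 + 4 = 8.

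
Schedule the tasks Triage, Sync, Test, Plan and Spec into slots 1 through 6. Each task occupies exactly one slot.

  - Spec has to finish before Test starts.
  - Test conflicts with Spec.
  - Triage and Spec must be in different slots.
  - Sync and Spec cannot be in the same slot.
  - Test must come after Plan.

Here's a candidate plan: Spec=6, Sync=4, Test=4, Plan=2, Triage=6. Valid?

Triage and Spec must be in different slots — violated.
Test must come after Plan — holds.
Sync and Spec cannot be in the same slot — holds.
Spec has to finish before Test starts — violated.
Test conflicts with Spec — holds.

No. Triage and Spec must be in different slots is not satisfied.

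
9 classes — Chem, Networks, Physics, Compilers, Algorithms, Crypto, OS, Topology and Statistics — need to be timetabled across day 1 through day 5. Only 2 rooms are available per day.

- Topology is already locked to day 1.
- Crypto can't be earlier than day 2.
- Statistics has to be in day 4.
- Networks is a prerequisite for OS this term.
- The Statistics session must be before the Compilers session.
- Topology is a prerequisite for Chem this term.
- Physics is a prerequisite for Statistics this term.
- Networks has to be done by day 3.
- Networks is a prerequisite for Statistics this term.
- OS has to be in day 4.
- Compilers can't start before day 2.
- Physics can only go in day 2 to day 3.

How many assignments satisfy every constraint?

Splitting on Chem: it can be day 2 (21), day 3 (21), day 5 (18). Listing each branch's schedules as (Networks, Physics, Compilers, Algorithms, Crypto, OS, Topology, Statistics) by day number:
Chem=day 2: (1,2,5,3,3,4,1,4) (1,2,5,3,5,4,1,4) (1,2,5,5,3,4,1,4) (1,3,5,2,3,4,1,4) (1,3,5,2,5,4,1,4) (1,3,5,3,2,4,1,4) (1,3,5,3,5,4,1,4) (1,3,5,5,2,4,1,4) (1,3,5,5,3,4,1,4) (2,3,5,1,3,4,1,4) (2,3,5,1,5,4,1,4) (2,3,5,3,5,4,1,4) (2,3,5,5,3,4,1,4) (3,2,5,1,3,4,1,4) (3,2,5,1,5,4,1,4) (3,2,5,3,5,4,1,4) (3,2,5,5,3,4,1,4) (3,3,5,1,2,4,1,4) (3,3,5,1,5,4,1,4) (3,3,5,2,5,4,1,4) (3,3,5,5,2,4,1,4) — 21.
Chem=day 3: (1,2,5,2,3,4,1,4) (1,2,5,2,5,4,1,4) (1,2,5,3,2,4,1,4) (1,2,5,3,5,4,1,4) (1,2,5,5,2,4,1,4) (1,2,5,5,3,4,1,4) (1,3,5,2,2,4,1,4) (1,3,5,2,5,4,1,4) (1,3,5,5,2,4,1,4) (2,2,5,1,3,4,1,4) (2,2,5,1,5,4,1,4) (2,2,5,3,5,4,1,4) (2,2,5,5,3,4,1,4) (2,3,5,1,2,4,1,4) (2,3,5,1,5,4,1,4) (2,3,5,2,5,4,1,4) (2,3,5,5,2,4,1,4) (3,2,5,1,2,4,1,4) (3,2,5,1,5,4,1,4) (3,2,5,2,5,4,1,4) (3,2,5,5,2,4,1,4) — 21.
Chem=day 5: (1,2,5,2,3,4,1,4) (1,2,5,3,2,4,1,4) (1,2,5,3,3,4,1,4) (1,3,5,2,2,4,1,4) (1,3,5,2,3,4,1,4) (1,3,5,3,2,4,1,4) (2,2,5,1,3,4,1,4) (2,2,5,3,3,4,1,4) (2,3,5,1,2,4,1,4) (2,3,5,1,3,4,1,4) (2,3,5,2,3,4,1,4) (2,3,5,3,2,4,1,4) (3,2,5,1,2,4,1,4) (3,2,5,1,3,4,1,4) (3,2,5,2,3,4,1,4) (3,2,5,3,2,4,1,4) (3,3,5,1,2,4,1,4) (3,3,5,2,2,4,1,4) — 18.
Summing: 21 + 21 + 18 = 60.

60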